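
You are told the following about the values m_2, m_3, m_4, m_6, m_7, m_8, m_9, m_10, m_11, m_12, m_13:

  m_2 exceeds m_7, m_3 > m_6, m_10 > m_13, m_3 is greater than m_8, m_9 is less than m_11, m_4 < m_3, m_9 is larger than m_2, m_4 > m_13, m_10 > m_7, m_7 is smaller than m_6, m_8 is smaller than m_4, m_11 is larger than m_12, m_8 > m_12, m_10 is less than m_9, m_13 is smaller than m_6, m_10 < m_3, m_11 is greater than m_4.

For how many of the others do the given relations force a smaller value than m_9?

4

From m_9 the given relations immediately reach m_2, m_10.
From those, m_7, m_13 — 4 in total.
Nothing else is reachable below m_9; 4 in all.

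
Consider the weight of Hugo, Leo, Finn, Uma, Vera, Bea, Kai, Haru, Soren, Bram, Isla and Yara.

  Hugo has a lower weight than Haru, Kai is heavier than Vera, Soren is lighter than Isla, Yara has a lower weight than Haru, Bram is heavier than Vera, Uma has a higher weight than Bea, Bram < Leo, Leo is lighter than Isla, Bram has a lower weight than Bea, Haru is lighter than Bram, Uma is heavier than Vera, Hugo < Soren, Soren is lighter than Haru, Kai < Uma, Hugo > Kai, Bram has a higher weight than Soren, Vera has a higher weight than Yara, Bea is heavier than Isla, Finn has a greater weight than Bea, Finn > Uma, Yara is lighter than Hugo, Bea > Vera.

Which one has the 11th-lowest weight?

Piecing the relations together gives one ordering: Yara < Vera < Kai < Hugo < Soren < Haru < Bram < Leo < Isla < Bea < Uma < Finn.
The 11th smallest is Uma.

Uma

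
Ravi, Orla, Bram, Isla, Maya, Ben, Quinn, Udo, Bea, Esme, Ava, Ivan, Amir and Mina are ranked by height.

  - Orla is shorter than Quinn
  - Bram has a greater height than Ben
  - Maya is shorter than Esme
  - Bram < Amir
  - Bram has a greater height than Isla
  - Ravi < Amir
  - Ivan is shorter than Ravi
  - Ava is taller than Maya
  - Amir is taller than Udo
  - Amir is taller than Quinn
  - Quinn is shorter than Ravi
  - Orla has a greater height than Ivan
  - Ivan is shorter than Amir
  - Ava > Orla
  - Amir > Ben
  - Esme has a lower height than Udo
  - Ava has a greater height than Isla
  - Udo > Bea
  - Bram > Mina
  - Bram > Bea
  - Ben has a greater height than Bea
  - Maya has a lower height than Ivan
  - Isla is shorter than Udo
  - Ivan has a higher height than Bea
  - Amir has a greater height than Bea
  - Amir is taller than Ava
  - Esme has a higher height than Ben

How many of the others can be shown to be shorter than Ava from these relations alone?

From Ava the given relations immediately reach Maya, Isla, Orla.
From those, Ivan — 4 in total.
From those, Bea — 5 in total.
No other element is forced below Ava by the given relations, so the count is 5.

5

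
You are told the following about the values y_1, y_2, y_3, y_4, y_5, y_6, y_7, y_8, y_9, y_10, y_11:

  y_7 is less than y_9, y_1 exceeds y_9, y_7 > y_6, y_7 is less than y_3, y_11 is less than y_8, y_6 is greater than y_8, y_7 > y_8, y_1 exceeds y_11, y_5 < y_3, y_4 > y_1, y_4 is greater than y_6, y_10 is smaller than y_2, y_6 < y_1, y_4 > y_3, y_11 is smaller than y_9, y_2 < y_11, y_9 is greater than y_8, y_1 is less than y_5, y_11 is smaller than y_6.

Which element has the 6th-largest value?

Piecing the relations together gives one ordering: y_10 < y_2 < y_11 < y_8 < y_6 < y_7 < y_9 < y_1 < y_5 < y_3 < y_4.
The 6th largest is y_7.

y_7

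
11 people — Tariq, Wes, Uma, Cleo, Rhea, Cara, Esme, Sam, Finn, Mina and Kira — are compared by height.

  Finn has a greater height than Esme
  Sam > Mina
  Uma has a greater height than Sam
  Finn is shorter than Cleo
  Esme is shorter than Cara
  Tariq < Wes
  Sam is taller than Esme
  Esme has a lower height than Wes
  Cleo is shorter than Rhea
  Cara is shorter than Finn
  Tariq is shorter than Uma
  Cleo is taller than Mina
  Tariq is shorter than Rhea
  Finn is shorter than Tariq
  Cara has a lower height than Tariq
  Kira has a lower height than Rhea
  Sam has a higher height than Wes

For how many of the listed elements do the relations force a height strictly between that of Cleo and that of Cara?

Chaining upward from Cara reaches: Finn, Tariq, Rhea, Wes, Sam, Uma.
Chaining downward from Cleo reaches: Esme, Finn, Mina.
Strictly between Cara and Cleo are those in both lists: Finn — 1 element.

1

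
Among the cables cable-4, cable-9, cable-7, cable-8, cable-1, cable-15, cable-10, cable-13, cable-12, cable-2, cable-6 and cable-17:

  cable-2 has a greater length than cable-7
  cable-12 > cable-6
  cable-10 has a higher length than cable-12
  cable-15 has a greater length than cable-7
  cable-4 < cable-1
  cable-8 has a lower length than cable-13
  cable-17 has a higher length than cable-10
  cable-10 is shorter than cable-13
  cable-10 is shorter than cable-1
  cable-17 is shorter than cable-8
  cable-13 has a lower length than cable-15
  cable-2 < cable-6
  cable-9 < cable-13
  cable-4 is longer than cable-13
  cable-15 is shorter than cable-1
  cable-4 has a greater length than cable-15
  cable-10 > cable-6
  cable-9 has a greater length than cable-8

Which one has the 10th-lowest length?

cable-15

The consecutive relations fix a unique order: cable-7 < cable-2 < cable-6 < cable-12 < cable-10 < cable-17 < cable-8 < cable-9 < cable-13 < cable-15 < cable-4 < cable-1.
Counting 10 from the smallest end gives cable-15.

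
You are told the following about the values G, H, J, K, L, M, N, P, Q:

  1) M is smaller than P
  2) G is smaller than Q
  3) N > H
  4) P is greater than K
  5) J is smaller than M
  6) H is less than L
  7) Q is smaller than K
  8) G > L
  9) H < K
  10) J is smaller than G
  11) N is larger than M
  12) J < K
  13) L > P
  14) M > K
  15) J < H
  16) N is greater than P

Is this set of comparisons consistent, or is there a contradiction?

inconsistent

We have P < L stated directly, yet also L < G < Q < K < M < P by chaining the others — so L < P. Contradiction.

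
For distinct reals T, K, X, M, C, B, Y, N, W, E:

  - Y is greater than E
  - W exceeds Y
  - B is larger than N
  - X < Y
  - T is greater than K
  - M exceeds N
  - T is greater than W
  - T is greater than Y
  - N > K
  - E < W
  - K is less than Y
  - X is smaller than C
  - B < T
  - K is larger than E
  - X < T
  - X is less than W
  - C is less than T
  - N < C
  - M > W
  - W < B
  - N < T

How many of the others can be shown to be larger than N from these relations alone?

4

From N the given relations immediately reach C, M, B, T.
Nothing else is reachable above N; 4 in all.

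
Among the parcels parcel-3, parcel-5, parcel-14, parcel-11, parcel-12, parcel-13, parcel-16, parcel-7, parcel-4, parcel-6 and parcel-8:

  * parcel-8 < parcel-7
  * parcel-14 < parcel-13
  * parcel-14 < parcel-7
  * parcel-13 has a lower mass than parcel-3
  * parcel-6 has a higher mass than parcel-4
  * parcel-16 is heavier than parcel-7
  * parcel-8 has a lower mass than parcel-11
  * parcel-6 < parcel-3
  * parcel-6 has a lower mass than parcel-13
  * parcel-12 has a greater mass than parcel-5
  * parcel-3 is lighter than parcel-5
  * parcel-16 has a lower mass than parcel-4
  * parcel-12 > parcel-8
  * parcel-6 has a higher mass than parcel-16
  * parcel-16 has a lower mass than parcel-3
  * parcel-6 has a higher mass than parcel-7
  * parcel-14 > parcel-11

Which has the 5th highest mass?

Chaining the given pairs: parcel-8 < parcel-11 < parcel-14 < parcel-7 < parcel-16 < parcel-4 < parcel-6 < parcel-13 < parcel-3 < parcel-5 < parcel-12.
The 5th largest is parcel-6.

parcel-6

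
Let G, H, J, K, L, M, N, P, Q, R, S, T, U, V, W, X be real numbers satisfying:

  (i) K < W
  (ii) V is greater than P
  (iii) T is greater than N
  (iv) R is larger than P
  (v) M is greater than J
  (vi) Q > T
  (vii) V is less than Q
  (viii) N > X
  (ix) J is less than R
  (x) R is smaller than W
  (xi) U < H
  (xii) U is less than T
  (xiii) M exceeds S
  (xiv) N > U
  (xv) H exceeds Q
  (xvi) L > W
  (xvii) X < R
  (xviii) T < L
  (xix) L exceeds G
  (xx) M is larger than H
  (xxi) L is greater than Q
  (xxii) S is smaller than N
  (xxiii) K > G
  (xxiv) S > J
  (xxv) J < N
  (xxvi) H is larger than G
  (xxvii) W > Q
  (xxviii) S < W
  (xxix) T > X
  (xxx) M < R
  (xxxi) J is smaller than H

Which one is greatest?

Chaining downward from L: directly below it, G, T, Q, W; then S, U, X, N, V, R, K; then J, P, M; then H.
That covers every other element, and nothing is given above L, so L is the greatest.

L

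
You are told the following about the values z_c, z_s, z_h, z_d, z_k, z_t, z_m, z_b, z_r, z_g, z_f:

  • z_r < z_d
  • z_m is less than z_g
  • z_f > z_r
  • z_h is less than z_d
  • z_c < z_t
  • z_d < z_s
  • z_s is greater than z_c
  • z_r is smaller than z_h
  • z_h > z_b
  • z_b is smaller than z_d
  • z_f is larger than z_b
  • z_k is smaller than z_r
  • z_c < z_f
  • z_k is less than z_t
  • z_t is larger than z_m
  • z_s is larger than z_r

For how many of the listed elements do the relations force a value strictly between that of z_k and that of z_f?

The relations place z_k below z_f. An element lies strictly between them when it is forced above z_k and also forced below z_f.
Above z_k: {z_r, z_t, z_h, z_d, z_s}. Below z_f: {z_c, z_r, z_b}.
Intersection: {z_r} — 1.

1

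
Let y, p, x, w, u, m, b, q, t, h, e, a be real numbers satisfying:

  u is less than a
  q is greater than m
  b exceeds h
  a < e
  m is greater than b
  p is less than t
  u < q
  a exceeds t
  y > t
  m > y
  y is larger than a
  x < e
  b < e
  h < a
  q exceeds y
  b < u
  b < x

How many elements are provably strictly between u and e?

1

Chaining upward from u reaches: a, y, m, q.
Chaining downward from e reaches: h, b, p, t, x, a.
Strictly between u and e are those in both lists: a — 1 element.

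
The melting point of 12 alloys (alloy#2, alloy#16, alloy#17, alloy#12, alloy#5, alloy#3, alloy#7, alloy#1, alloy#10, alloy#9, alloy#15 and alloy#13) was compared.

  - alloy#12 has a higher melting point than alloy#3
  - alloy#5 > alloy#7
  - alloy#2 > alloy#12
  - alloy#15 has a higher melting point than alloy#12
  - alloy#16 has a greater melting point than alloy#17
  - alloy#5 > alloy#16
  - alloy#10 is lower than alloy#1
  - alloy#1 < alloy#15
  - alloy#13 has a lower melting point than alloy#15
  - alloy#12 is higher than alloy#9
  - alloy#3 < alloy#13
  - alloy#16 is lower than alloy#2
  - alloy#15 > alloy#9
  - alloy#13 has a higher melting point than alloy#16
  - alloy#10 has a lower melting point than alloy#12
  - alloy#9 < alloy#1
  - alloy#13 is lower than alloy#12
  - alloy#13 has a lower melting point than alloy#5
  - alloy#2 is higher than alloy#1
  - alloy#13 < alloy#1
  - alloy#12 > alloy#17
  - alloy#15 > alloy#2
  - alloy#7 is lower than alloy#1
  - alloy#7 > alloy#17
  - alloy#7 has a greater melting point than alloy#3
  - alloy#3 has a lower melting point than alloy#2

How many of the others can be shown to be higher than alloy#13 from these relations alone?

The elements the relations force above alloy#13 are alloy#5, alloy#1, alloy#12, alloy#2, alloy#15 — no chain reaches any other.
That is 5.

5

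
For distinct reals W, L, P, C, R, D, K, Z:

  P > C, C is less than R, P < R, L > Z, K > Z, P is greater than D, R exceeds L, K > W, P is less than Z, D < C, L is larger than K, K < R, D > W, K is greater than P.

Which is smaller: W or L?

W

W < D and D < C give W < C.
Then C < P extends the chain to P.
With P < Z: W < D < C < P < Z.
With Z < K: W < D < C < P < Z < K.
Then K < L extends the chain to L.
So W < L; W is the smaller of the two.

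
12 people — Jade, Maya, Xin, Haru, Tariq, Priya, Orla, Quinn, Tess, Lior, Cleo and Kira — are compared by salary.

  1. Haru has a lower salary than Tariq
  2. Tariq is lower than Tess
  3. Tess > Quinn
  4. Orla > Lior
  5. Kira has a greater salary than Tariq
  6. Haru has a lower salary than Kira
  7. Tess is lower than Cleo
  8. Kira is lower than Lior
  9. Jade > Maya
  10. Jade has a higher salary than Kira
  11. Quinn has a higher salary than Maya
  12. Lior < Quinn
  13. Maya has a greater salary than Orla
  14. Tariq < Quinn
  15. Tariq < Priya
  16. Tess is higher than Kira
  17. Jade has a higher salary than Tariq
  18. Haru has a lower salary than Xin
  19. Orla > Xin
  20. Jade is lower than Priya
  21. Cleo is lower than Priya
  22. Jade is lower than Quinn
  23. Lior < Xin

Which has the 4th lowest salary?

The consecutive relations fix a unique order: Haru < Tariq < Kira < Lior < Xin < Orla < Maya < Jade < Quinn < Tess < Cleo < Priya.
The 4th smallest is Lior.

Lior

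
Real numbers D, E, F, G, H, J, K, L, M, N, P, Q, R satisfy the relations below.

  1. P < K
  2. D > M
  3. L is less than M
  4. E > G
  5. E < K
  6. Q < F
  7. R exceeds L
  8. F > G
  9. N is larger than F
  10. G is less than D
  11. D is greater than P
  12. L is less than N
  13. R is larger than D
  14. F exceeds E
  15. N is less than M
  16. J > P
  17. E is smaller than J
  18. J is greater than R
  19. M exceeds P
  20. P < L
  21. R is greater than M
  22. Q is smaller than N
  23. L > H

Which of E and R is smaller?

Link the given pairs in sequence: E < F; F < N; N < M; M < D; D < R.
Together: E < F < N < M < D < R.
So E < R; E is the smaller of the two.

E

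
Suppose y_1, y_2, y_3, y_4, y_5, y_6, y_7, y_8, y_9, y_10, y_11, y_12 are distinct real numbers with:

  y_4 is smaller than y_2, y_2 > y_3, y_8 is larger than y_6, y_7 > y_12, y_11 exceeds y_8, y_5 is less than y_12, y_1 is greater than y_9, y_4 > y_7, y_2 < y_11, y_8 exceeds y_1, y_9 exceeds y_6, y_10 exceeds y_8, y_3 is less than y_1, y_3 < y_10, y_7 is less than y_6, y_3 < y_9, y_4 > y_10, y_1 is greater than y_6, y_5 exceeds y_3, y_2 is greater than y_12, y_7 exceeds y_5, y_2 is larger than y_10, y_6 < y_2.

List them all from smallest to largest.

Nothing is placed below y_3, so it is least; from there y_3 < y_5; y_5 < y_12; y_12 < y_7; y_7 < y_6; y_6 < y_9; y_9 < y_1; y_1 < y_8; y_8 < y_10; y_10 < y_4; y_4 < y_2; y_2 < y_11, each given directly.

y_3 < y_5 < y_12 < y_7 < y_6 < y_9 < y_1 < y_8 < y_10 < y_4 < y_2 < y_11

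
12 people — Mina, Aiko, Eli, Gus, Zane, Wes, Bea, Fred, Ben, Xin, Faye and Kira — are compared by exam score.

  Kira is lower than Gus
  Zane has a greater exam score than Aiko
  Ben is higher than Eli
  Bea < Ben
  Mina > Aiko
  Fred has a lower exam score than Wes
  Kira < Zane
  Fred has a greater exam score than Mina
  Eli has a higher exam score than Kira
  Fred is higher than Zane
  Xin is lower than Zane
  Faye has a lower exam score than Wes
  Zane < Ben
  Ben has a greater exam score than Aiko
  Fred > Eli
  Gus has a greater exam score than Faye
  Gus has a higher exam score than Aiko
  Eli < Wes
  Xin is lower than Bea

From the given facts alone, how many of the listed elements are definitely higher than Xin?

Directly above Xin: Bea, Zane.
One step further: Fred, Ben (4 so far).
One step further: Wes (5 so far).
No other element is forced above Xin by the given relations, so the count is 5.

5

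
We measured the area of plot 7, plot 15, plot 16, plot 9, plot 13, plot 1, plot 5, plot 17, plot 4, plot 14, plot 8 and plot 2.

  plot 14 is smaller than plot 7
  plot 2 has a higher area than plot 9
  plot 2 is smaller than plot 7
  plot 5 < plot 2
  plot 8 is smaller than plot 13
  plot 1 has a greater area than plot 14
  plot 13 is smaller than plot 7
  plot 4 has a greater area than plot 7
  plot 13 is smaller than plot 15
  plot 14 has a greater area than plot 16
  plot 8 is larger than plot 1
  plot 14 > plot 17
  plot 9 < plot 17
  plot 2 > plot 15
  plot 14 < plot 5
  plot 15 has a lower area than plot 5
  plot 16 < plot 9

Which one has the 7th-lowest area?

plot 13

The consecutive relations fix a unique order: plot 16 < plot 9 < plot 17 < plot 14 < plot 1 < plot 8 < plot 13 < plot 15 < plot 5 < plot 2 < plot 7 < plot 4.
Counting 7 from the smallest end gives plot 13.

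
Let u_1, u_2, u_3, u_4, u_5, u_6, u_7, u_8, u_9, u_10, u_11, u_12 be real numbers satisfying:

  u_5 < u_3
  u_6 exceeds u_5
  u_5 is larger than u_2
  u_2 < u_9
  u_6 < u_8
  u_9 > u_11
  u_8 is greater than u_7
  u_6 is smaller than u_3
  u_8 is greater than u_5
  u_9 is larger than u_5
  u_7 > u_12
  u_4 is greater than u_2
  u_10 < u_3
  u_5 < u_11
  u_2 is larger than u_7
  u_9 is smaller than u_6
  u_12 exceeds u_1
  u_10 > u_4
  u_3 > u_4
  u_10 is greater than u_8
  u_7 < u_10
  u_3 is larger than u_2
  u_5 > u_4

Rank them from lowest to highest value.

u_1 < u_12 < u_7 < u_2 < u_4 < u_5 < u_11 < u_9 < u_6 < u_8 < u_10 < u_3

The consecutive links are each given: u_1 < u_12; u_12 < u_7; u_7 < u_2; u_2 < u_4; u_4 < u_5; u_5 < u_11; u_11 < u_9; u_9 < u_6; u_6 < u_8; u_8 < u_10; u_10 < u_3.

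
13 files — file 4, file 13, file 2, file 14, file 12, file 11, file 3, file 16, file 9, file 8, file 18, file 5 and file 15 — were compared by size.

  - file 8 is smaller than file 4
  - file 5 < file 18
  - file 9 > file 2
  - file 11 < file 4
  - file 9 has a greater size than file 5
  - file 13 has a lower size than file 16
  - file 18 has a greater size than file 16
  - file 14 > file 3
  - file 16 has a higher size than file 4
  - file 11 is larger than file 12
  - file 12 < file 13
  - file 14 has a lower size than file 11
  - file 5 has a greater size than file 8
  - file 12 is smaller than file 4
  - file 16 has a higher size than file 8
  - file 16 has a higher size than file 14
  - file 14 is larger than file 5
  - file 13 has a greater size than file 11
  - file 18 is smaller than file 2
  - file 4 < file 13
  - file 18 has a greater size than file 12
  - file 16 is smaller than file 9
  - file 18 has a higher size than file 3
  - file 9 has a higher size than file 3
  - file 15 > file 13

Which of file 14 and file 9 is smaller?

The relevant relations are file 14 < file 11; file 11 < file 4; file 4 < file 13; file 13 < file 16; file 16 < file 18; file 18 < file 2; file 2 < file 9.
Together: file 14 < file 11 < file 4 < file 13 < file 16 < file 18 < file 2 < file 9.
So file 14 < file 9; file 14 is the smaller of the two.

file 14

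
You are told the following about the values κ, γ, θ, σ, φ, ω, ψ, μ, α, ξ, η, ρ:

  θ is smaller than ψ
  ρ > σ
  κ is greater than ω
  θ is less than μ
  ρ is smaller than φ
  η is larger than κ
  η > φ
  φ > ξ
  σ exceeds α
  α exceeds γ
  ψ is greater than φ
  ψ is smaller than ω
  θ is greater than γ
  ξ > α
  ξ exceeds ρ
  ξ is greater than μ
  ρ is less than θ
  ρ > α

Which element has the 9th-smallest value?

ψ

Piecing the relations together gives one ordering: γ < α < σ < ρ < θ < μ < ξ < φ < ψ < ω < κ < η.
Counting 9 from the smallest end gives ψ.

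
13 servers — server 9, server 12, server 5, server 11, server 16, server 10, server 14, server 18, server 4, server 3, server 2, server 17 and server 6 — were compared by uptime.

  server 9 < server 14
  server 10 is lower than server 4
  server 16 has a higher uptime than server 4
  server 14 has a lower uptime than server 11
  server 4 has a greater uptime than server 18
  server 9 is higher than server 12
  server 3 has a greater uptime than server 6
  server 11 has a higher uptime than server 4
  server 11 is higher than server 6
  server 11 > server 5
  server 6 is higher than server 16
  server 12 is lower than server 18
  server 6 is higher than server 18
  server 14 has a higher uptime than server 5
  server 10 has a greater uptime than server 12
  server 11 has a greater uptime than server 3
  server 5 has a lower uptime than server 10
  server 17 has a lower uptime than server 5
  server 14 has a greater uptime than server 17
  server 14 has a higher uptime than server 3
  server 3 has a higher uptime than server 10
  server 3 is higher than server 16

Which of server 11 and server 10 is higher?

Link the given pairs in sequence: server 10 < server 4; server 4 < server 16; server 16 < server 6; server 6 < server 3; server 3 < server 14; server 14 < server 11.
Together: server 10 < server 4 < server 16 < server 6 < server 3 < server 14 < server 11.
So server 10 < server 11; server 11 is the higher of the two.

server 11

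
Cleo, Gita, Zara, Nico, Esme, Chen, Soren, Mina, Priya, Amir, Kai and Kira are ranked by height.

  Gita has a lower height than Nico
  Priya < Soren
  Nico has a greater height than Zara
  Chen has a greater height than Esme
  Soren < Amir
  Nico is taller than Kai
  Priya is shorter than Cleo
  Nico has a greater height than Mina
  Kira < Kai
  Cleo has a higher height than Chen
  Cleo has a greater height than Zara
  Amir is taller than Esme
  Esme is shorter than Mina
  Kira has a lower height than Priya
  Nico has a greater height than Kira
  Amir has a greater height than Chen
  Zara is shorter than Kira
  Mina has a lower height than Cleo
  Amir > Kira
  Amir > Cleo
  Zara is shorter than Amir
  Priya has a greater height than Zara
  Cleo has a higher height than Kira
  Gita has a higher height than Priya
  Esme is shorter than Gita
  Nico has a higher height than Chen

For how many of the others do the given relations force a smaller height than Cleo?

The elements the relations force below Cleo are Zara, Esme, Kira, Chen, Priya, Mina — no chain reaches any other.
That is 6.

6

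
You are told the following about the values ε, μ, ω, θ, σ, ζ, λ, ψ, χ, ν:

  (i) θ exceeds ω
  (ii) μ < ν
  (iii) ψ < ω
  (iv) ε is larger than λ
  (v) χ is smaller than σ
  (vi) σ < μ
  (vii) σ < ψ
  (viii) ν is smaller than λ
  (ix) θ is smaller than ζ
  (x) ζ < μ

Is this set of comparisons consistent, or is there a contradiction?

The single ordering χ < σ < ψ < ω < θ < ζ < μ < ν < λ < ε satisfies every listed relation, so no contradiction arises.

consistent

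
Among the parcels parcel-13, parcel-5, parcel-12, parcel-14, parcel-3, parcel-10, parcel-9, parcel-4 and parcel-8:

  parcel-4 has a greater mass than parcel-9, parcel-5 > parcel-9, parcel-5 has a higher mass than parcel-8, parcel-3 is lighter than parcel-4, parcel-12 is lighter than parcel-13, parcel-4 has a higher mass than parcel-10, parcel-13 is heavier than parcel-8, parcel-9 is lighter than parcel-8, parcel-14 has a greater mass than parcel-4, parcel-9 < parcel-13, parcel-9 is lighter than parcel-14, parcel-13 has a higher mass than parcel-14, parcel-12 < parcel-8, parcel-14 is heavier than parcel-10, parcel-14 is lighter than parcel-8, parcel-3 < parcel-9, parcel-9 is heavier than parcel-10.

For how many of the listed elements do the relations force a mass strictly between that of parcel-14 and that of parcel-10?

2

Chaining upward from parcel-10 reaches: parcel-9, parcel-4, parcel-8, parcel-13, parcel-5.
Chaining downward from parcel-14 reaches: parcel-3, parcel-9, parcel-4.
Strictly between parcel-10 and parcel-14 are those in both lists: parcel-9, parcel-4 — 2 elements.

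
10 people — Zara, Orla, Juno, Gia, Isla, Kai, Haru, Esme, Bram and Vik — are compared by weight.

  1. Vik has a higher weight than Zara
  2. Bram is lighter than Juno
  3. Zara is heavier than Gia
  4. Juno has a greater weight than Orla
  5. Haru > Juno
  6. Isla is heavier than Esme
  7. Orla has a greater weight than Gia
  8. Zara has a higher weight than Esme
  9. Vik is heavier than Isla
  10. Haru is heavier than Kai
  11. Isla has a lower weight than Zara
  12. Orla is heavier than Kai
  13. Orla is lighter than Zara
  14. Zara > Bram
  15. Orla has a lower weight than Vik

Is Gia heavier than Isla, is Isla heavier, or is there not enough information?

undetermined

Following every chain through Gia: above Gia we get Orla, Juno, Haru, Zara, Vik.
Isla is not reached, and no chain runs the other way from Isla to Gia.
So the given relations leave the order of Gia and Isla undetermined.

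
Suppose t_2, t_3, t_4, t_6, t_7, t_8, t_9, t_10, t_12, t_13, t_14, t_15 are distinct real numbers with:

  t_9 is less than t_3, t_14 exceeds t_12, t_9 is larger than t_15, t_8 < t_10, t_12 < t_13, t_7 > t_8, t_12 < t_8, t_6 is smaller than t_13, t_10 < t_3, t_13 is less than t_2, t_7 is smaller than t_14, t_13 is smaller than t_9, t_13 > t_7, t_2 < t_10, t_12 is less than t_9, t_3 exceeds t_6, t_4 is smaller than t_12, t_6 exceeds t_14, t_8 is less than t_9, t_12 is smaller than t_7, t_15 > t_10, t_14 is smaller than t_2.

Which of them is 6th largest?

Chaining the given pairs: t_4 < t_12 < t_8 < t_7 < t_14 < t_6 < t_13 < t_2 < t_10 < t_15 < t_9 < t_3.
Counting 6 from the largest end gives t_13.

t_13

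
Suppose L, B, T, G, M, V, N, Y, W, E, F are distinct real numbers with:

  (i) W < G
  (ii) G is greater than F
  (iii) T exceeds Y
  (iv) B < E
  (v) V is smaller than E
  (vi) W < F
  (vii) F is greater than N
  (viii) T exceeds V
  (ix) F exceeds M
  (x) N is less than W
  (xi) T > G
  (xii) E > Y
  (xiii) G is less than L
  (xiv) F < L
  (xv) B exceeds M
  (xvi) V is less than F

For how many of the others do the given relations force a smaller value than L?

6

From L the given relations immediately reach F, G.
From those, V, N, W, M — 6 in total.
Nothing else is reachable below L; 6 in all.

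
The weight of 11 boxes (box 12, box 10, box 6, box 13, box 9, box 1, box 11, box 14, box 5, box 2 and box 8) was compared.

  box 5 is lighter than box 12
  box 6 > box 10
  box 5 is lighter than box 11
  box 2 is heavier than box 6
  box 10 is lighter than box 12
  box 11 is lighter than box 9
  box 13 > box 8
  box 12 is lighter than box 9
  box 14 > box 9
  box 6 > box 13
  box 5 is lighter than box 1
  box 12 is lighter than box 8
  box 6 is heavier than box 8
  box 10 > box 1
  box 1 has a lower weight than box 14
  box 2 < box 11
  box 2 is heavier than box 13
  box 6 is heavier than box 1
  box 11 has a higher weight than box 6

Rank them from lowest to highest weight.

Each adjacent pair is fixed by a given relation: box 5 < box 1; box 1 < box 10; box 10 < box 12; box 12 < box 8; box 8 < box 13; box 13 < box 6; box 6 < box 2; box 2 < box 11; box 11 < box 9; box 9 < box 14. Chaining them end to end gives the full order.

box 5 < box 1 < box 10 < box 12 < box 8 < box 13 < box 6 < box 2 < box 11 < box 9 < box 14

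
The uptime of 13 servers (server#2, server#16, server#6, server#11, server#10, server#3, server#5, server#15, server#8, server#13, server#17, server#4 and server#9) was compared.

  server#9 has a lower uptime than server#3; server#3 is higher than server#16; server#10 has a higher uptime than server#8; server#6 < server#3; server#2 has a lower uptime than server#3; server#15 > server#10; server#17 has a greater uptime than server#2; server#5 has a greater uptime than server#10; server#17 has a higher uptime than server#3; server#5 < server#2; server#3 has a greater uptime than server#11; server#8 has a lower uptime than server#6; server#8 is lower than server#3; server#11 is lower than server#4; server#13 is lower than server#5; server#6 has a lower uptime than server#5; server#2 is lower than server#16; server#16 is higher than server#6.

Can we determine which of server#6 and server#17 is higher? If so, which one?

server#17

Following the relations from server#6: server#6 < server#5 < server#2 < server#16 < server#3 < server#17.
So server#17 is higher.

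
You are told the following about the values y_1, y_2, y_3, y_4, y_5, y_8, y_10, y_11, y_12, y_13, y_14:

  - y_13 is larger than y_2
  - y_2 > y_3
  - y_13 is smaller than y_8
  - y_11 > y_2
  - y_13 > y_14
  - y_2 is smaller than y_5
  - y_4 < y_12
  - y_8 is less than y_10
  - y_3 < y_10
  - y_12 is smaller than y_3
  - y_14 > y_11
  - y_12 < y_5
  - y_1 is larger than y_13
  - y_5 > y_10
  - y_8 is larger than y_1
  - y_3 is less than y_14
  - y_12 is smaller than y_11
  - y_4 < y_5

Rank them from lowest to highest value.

y_4 < y_12 < y_3 < y_2 < y_11 < y_14 < y_13 < y_1 < y_8 < y_10 < y_5

Nothing is placed below y_4, so it is least; from there y_4 < y_12; y_12 < y_3; y_3 < y_2; y_2 < y_11; y_11 < y_14; y_14 < y_13; y_13 < y_1; y_1 < y_8; y_8 < y_10; y_10 < y_5, each given directly.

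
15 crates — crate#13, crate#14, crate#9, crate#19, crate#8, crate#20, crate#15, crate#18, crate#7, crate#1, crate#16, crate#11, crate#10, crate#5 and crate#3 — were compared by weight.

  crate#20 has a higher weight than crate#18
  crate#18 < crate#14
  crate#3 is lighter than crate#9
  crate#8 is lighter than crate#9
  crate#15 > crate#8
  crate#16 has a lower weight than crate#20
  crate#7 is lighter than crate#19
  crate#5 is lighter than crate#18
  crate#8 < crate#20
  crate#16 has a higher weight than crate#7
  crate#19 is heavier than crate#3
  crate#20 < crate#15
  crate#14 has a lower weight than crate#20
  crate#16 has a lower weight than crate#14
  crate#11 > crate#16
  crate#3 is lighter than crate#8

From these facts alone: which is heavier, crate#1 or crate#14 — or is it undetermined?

undetermined

Following every chain through crate#1: nothing is chained to crate#1.
crate#14 is not reached, and no chain runs the other way from crate#14 to crate#1.
So the given relations leave the order of crate#1 and crate#14 undetermined.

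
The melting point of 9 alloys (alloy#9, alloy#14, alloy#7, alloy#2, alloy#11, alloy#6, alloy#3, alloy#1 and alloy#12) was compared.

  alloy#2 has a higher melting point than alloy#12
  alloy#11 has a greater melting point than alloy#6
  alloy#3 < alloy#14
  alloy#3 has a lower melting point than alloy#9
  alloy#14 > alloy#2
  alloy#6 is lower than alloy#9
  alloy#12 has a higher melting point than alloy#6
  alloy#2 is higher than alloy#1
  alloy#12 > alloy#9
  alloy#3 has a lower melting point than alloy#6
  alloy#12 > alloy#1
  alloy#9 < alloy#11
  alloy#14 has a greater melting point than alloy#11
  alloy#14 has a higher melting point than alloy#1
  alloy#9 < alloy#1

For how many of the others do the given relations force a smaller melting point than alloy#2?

5

The elements the relations force below alloy#2 are alloy#3, alloy#6, alloy#9, alloy#1, alloy#12 — no chain reaches any other.
That is 5.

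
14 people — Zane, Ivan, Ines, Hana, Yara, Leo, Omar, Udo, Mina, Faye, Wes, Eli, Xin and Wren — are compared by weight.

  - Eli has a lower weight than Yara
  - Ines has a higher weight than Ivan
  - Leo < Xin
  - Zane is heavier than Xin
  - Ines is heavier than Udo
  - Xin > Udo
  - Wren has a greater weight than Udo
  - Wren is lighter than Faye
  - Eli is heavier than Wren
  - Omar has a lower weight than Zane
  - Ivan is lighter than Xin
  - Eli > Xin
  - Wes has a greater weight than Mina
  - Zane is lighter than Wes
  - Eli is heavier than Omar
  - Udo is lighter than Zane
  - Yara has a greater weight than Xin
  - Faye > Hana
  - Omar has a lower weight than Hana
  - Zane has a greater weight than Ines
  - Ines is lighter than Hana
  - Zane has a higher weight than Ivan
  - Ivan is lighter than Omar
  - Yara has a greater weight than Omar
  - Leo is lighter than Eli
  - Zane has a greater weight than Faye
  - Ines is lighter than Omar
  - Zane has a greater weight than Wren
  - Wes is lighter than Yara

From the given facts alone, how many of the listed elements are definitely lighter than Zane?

From Zane the given relations immediately reach Udo, Ivan, Ines, Xin, Omar, Wren, Faye.
From those, Leo, Hana — 9 in total.
No other element is forced below Zane by the given relations, so the count is 9.

9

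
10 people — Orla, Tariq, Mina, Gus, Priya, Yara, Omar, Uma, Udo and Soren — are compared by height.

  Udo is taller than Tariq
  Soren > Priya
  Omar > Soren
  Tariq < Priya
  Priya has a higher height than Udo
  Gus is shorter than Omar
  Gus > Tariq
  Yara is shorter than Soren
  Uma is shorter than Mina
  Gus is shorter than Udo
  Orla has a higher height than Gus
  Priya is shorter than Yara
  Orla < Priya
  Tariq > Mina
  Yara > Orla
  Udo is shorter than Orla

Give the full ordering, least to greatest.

Each adjacent pair is fixed by a given relation: Uma < Mina; Mina < Tariq; Tariq < Gus; Gus < Udo; Udo < Orla; Orla < Priya; Priya < Yara; Yara < Soren; Soren < Omar. Chaining them end to end gives the full order.

Uma < Mina < Tariq < Gus < Udo < Orla < Priya < Yara < Soren < Omar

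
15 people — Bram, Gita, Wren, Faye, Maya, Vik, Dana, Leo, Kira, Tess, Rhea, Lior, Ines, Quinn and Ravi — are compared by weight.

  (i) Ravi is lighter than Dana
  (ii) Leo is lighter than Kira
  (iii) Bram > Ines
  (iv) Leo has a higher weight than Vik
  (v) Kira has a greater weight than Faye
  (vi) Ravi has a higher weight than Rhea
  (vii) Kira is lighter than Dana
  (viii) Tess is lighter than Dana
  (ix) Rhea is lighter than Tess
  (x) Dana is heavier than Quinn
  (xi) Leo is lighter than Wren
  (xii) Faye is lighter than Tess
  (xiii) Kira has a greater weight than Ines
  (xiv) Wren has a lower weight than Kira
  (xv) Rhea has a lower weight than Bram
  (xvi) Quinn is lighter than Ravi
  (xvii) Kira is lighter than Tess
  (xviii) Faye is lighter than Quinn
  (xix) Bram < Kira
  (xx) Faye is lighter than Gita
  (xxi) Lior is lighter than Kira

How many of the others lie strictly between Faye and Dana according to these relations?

The relations place Faye below Dana. An element lies strictly between them when it is forced above Faye and also forced below Dana.
Above Faye: {Quinn, Gita, Ravi, Kira, Tess}. Below Dana: {Lior, Ines, Quinn, Rhea, Vik, Leo, Wren, Ravi, Bram, Kira, Tess}.
Intersection: {Quinn, Ravi, Kira, Tess} — 4.

4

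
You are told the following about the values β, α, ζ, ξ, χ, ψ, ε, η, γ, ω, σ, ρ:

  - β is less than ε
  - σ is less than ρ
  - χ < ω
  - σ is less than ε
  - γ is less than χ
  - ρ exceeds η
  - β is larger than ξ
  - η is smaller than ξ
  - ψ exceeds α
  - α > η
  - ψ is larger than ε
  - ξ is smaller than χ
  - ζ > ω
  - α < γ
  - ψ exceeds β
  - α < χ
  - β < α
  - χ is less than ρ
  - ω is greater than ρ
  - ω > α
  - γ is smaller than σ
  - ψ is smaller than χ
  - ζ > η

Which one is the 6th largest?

ε

Piecing the relations together gives one ordering: η < ξ < β < α < γ < σ < ε < ψ < χ < ρ < ω < ζ.
Counting 6 from the largest end gives ε.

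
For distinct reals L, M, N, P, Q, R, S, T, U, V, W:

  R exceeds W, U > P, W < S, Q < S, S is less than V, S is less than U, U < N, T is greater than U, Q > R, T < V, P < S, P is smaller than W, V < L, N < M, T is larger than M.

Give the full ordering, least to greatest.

P < W < R < Q < S < U < N < M < T < V < L

The consecutive links are each given: P < W; W < R; R < Q; Q < S; S < U; U < N; N < M; M < T; T < V; V < L.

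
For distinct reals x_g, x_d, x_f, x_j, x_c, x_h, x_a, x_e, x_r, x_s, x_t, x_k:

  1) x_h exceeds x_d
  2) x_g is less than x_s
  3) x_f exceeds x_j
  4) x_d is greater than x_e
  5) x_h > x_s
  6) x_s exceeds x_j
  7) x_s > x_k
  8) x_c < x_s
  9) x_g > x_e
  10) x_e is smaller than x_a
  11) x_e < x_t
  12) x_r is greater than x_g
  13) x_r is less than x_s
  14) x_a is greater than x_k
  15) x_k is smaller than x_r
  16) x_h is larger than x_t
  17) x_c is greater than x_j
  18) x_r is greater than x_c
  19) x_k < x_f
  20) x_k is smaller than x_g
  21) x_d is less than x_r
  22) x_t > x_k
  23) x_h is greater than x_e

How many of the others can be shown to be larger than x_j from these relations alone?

The elements the relations force above x_j are x_c, x_f, x_r, x_s, x_h — no chain reaches any other.
That is 5.

5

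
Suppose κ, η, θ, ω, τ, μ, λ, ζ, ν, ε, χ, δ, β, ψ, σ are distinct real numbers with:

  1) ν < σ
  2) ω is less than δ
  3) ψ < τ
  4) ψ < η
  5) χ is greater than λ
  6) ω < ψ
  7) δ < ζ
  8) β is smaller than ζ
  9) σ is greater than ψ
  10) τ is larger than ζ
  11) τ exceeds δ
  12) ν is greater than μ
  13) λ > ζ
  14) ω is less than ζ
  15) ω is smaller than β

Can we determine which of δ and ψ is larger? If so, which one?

Following every chain through δ: above δ we get ζ, λ, χ, τ; below δ we get ω.
ψ is not reached, and no chain runs the other way from ψ to δ.
So the given relations leave the order of δ and ψ undetermined.

undetermined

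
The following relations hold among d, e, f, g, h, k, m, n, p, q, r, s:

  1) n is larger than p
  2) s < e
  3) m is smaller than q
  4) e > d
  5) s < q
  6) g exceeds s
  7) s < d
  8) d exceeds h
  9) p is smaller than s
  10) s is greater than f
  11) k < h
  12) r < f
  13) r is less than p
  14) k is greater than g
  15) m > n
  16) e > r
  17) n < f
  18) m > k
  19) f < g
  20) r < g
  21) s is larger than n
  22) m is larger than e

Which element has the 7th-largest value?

g

Piecing the relations together gives one ordering: r < p < n < f < s < g < k < h < d < e < m < q.
The 7th largest is g.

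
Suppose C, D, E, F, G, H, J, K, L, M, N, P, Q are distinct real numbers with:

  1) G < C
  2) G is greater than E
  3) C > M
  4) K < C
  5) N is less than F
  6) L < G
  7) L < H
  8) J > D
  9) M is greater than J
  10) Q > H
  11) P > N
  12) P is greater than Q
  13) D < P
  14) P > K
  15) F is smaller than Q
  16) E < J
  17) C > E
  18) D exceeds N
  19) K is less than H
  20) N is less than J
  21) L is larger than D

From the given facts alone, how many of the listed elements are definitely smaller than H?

From H the given relations immediately reach K, L.
From those, D — 3 in total.
From those, N — 4 in total.
Nothing else is reachable below H; 4 in all.

4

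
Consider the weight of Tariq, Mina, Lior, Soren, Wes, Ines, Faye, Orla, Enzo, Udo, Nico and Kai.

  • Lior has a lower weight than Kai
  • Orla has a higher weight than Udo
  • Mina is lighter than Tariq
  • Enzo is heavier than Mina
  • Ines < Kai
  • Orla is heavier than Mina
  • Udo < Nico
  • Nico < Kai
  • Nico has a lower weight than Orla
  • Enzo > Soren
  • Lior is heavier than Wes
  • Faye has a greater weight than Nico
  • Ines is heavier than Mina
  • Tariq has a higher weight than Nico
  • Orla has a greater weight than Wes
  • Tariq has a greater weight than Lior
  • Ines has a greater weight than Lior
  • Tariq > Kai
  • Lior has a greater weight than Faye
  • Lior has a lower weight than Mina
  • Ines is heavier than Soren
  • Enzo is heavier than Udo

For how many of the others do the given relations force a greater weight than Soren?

4

From Soren the given relations immediately reach Enzo, Ines.
From those, Kai — 3 in total.
From those, Tariq — 4 in total.
Nothing else is reachable above Soren; 4 in all.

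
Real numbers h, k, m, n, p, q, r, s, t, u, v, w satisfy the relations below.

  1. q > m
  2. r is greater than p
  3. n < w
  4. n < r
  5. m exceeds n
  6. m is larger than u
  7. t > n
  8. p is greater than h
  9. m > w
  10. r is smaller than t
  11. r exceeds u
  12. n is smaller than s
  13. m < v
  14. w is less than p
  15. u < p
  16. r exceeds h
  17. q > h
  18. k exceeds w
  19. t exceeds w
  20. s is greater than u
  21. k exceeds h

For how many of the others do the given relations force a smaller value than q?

Directly below q: h, m.
One step further: n, u, w (5 so far).
Nothing else is reachable below q; 5 in all.

5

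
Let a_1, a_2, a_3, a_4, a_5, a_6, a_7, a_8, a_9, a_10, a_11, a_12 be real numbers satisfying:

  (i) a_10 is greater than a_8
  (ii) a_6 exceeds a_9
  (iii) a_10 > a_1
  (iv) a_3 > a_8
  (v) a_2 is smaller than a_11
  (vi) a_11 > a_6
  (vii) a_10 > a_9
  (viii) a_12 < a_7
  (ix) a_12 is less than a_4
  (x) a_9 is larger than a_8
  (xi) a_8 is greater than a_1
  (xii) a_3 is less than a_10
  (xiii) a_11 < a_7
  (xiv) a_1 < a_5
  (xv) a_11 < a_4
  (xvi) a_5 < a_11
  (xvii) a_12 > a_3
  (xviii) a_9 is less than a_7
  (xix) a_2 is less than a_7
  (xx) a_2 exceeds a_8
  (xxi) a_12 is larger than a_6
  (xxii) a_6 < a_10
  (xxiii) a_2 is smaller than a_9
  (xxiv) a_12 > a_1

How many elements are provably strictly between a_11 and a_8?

3

The relations place a_8 below a_11. An element lies strictly between them when it is forced above a_8 and also forced below a_11.
Above a_8: {a_3, a_2, a_9, a_6, a_10, a_12, a_4, a_7}. Below a_11: {a_1, a_2, a_9, a_6, a_5}.
Intersection: {a_2, a_9, a_6} — 3.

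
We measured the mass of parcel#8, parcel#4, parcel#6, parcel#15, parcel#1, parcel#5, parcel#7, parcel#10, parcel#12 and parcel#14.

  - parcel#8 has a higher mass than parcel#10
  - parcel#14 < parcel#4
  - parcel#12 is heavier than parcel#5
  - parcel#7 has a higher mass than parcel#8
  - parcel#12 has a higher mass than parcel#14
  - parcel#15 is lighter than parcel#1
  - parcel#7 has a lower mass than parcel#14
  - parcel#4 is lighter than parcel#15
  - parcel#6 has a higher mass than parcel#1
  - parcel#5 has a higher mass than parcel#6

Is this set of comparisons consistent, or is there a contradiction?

consistent

Every relation is compatible with parcel#10 < parcel#8 < parcel#7 < parcel#14 < parcel#4 < parcel#15 < parcel#1 < parcel#6 < parcel#5 < parcel#12; the set is consistent.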